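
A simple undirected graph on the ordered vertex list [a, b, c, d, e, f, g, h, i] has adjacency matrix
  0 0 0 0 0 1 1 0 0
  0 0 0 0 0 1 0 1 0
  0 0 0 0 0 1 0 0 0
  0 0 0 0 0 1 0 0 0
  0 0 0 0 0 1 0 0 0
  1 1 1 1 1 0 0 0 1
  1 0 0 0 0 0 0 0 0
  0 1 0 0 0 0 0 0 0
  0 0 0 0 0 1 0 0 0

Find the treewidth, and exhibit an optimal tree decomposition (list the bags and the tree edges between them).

Treewidth 1.
One such decomposition:
Bags: B1 = {a, f}  B2 = {f, i}  B3 = {d, f}  B4 = {b, f}  B5 = {a, g}  B6 = {b, h}  B7 = {e, f}  B8 = {c, f}
Tree: B1–B2, B1–B3, B2–B4, B1–B5, B4–B6, B4–B7, B7–B8

Every bag has size at most 2, so the width is 2 − 1 = 1 and tw(G) ≤ 1. G has an edge, so its treewidth is at least 1. Combining the bounds, tw(G) = 1.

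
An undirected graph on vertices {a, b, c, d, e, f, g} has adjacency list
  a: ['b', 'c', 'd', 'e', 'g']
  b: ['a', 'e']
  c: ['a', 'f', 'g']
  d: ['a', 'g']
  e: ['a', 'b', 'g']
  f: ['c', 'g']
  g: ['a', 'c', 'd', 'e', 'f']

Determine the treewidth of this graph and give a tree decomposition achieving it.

Treewidth 2.
One such decomposition:
Bags: B1 = {a, e, g}  B2 = {a, b, e}  B3 = {a, c, g}  B4 = {a, d, g}  B5 = {c, f, g}
Tree: B1–B2, B1–B3, B1–B4, B3–B5

Each bag holds 3 vertices, so the decomposition has width 2, which upper-bounds the treewidth. On the other hand G contains the 3-clique {a, d, g}. A clique must lie in a single bag of any decomposition, so no decomposition can have width below 2. Therefore the treewidth is 2.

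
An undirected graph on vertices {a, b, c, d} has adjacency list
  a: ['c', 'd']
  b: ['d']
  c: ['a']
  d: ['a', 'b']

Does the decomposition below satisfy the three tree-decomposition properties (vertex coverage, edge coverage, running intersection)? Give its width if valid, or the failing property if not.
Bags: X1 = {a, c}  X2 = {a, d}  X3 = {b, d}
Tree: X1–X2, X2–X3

Yes; width 1.

Vertex coverage: the bags together contain {a, b, c, d}, the full vertex set. Edge coverage: each edge of G has both endpoints in at least one bag. Running intersection: for every vertex, the bags containing it form a connected subtree. All three properties hold, so this is a valid tree decomposition of width max|bag| − 1 = 1, and hence tw(G) ≤ 1.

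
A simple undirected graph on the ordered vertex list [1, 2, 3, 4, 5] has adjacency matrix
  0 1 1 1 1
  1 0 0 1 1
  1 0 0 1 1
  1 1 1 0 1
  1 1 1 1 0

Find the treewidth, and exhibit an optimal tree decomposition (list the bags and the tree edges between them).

Treewidth 3.
One such decomposition:
Bags: B1 = {1, 3, 4, 5}  B2 = {1, 2, 4, 5}
Tree: B1–B2

Every bag has size at most 4, so the width is 4 − 1 = 3 and tw(G) ≤ 3. For the lower bound, the 4 vertices {1, 2, 4, 5} are pairwise adjacent, and any tree decomposition puts a clique entirely inside one bag — forcing width ≥ 3. Therefore the treewidth is 3.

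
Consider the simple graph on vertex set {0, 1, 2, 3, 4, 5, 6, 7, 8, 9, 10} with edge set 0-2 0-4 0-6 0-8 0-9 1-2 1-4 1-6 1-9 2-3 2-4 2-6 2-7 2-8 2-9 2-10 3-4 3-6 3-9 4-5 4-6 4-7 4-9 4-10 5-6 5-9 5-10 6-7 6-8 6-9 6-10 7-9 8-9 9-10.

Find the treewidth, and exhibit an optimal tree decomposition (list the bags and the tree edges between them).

Treewidth 4.
Bags: B1 = {0, 2, 4, 6, 9}  B2 = {2, 4, 6, 9, 10}  B3 = {4, 5, 6, 9, 10}  B4 = {1, 2, 4, 6, 9}  B5 = {2, 4, 6, 7, 9}  B6 = {2, 3, 4, 6, 9}  B7 = {0, 2, 6, 8, 9}
Tree: B1–B2, B2–B3, B2–B4, B2–B5, B1–B6, B1–B7

Every bag has size at most 5, so the width is 5 − 1 = 4 and tw(G) ≤ 4. On the other hand G contains the 5-clique {0, 2, 6, 8, 9}. A clique must lie in a single bag of any decomposition, so no decomposition can have width below 4. The upper and lower bounds meet at 4, so that is the treewidth.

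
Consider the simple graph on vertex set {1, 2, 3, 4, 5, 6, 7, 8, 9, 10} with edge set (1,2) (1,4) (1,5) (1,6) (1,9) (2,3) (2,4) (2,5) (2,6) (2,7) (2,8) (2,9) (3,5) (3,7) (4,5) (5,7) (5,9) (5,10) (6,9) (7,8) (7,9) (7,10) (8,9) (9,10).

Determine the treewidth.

A width-3 tree decomposition is:
Bags: B1 = {1, 2, 5, 9}  B2 = {1, 2, 4, 5}  B3 = {1, 2, 6, 9}  B4 = {2, 5, 7, 9}  B5 = {5, 7, 9, 10}  B6 = {2, 3, 5, 7}  B7 = {2, 7, 8, 9}
Tree: B1–B2, B1–B3, B1–B4, B4–B5, B4–B6, B4–B7
Each bag holds 4 vertices, so the decomposition has width 3, which upper-bounds the treewidth. On the other hand G contains the 4-clique {2, 7, 8, 9}. A clique must lie in a single bag of any decomposition, so no decomposition can have width below 3. The upper and lower bounds meet at 3, so that is the treewidth.

3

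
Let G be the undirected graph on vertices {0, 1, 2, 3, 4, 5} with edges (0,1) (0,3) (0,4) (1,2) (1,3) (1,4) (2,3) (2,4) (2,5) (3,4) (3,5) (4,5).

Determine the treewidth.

3

A width-3 tree decomposition is:
Bags: B1 = {0, 1, 3, 4}  B2 = {1, 2, 3, 4}  B3 = {2, 3, 4, 5}
Tree: B1–B2, B2–B3
Each bag holds 4 vertices, so the decomposition has width 3, which upper-bounds the treewidth. On the other hand G contains the 4-clique {0, 1, 3, 4}. A clique must lie in a single bag of any decomposition, so no decomposition can have width below 3. Combining the bounds, tw(G) = 3.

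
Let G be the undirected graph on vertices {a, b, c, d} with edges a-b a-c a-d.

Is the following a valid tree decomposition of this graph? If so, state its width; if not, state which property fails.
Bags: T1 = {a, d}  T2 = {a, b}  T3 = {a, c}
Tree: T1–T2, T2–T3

Yes; width 1.

Every vertex of G appears in some bag (union = {a, b, c, d}); every edge is covered by a bag; and for each vertex v the set of bags containing v is connected in the bag tree. The decomposition is therefore valid. The largest bag has 2 vertices, so the width is 1.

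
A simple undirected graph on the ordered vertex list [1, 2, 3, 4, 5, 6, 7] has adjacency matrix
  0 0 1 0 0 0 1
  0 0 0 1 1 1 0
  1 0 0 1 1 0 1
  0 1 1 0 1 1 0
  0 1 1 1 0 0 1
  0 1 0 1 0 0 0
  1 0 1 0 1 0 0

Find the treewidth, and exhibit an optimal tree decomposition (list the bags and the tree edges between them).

Each bag holds 3 vertices, so the decomposition has width 2, which upper-bounds the treewidth. On the other hand G contains the 3-clique {2, 4, 5}. A clique must lie in a single bag of any decomposition, so no decomposition can have width below 2. Combining the bounds, tw(G) = 2.

Treewidth 2.
One such decomposition:
Bags: B1 = {3, 5, 7}  B2 = {1, 3, 7}  B3 = {3, 4, 5}  B4 = {2, 4, 5}  B5 = {2, 4, 6}
Tree: B1–B2, B1–B3, B3–B4, B4–B5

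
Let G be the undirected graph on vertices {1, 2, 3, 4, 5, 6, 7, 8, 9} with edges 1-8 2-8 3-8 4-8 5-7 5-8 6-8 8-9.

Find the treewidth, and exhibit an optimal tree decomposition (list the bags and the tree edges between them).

Treewidth 1.
Bags: B1 = {6, 8}  B2 = {2, 8}  B3 = {5, 8}  B4 = {1, 8}  B5 = {8, 9}  B6 = {5, 7}  B7 = {3, 8}  B8 = {4, 8}
Tree: B1–B2, B1–B3, B2–B4, B1–B5, B3–B6, B3–B7, B2–B8

Each bag holds 2 vertices, so the decomposition has width 1, which upper-bounds the treewidth. Since G has at least one edge (e.g. 8–6), it is not an edgeless graph, so tw(G) ≥ 1. Hence tw(G) = 1 exactly.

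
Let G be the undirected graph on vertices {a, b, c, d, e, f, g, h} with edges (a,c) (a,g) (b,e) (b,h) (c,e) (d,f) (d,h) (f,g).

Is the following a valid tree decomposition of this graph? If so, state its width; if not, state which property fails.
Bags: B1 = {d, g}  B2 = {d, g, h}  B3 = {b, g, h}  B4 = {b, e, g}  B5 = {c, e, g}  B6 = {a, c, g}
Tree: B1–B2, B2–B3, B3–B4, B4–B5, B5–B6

No — vertex f appears in no bag.

A tree decomposition must satisfy three properties: every vertex lies in some bag; for every edge, both endpoints lie together in some bag; and for every vertex, the bags containing it form a connected subtree. Here vertex f appears in no bag, so the decomposition is invalid.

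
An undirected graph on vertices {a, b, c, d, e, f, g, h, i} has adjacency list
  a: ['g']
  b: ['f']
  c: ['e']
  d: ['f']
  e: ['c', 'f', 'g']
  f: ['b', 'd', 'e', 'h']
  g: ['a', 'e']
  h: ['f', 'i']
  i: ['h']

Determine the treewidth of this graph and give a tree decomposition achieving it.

The largest bag has 2 vertices, giving width 1; this decomposition certifies tw(G) ≤ 1. Any graph with an edge has treewidth ≥ 1, and G has the edge e–f. Combining the bounds, tw(G) = 1.

Treewidth 1.
Bags: B1 = {e, f}  B2 = {d, f}  B3 = {c, e}  B4 = {f, h}  B5 = {e, g}  B6 = {h, i}  B7 = {b, f}  B8 = {a, g}
Tree: B1–B2, B1–B3, B1–B4, B1–B5, B4–B6, B1–B7, B5–B8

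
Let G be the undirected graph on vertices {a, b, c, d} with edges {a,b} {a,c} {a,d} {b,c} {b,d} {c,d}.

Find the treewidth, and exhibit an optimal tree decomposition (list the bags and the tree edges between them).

Treewidth 3.
One optimal decomposition is:
Bags: B1 = {a, b, c, d}
Tree: (single bag)

With just one bag of size 4, the width is 4 − 1 = 3, so tw(G) ≤ 3. On the other hand G contains the 4-clique {a, b, c, d}. A clique must lie in a single bag of any decomposition, so no decomposition can have width below 3. Combining the bounds, tw(G) = 3.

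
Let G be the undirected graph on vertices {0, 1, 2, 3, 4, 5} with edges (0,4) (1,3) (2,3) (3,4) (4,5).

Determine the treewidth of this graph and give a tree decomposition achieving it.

Treewidth 1.
One such decomposition:
Bags: B1 = {0, 4}  B2 = {3, 4}  B3 = {4, 5}  B4 = {2, 3}  B5 = {1, 3}
Tree: B1–B2, B2–B3, B2–B4, B2–B5

The largest bag has 2 vertices, giving width 1; this decomposition certifies tw(G) ≤ 1. Any graph with an edge has treewidth ≥ 1, and G has the edge 0–4. Combining the bounds, tw(G) = 1.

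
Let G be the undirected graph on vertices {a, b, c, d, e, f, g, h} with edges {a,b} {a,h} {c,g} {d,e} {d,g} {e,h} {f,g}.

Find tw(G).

1

A width-1 tree decomposition is:
Bags: B1 = {a, h}  B2 = {e, h}  B3 = {a, b}  B4 = {d, e}  B5 = {d, g}  B6 = {c, g}  B7 = {f, g}
Tree: B1–B2, B1–B3, B2–B4, B4–B5, B5–B6, B6–B7
The largest bag has 2 vertices, giving width 1; this decomposition certifies tw(G) ≤ 1. Any graph with an edge has treewidth ≥ 1, and G has the edge a–h. Hence tw(G) = 1 exactly.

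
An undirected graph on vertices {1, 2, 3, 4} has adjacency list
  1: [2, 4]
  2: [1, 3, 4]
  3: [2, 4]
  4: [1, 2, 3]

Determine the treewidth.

2

A width-2 tree decomposition is:
Bags: B1 = {2, 3, 4}  B2 = {1, 2, 4}
Tree: B1–B2
The largest bag has 3 vertices, giving width 2; this decomposition certifies tw(G) ≤ 2. On the other hand G contains the 3-clique {1, 2, 4}. A clique must lie in a single bag of any decomposition, so no decomposition can have width below 2. Therefore the treewidth is 2.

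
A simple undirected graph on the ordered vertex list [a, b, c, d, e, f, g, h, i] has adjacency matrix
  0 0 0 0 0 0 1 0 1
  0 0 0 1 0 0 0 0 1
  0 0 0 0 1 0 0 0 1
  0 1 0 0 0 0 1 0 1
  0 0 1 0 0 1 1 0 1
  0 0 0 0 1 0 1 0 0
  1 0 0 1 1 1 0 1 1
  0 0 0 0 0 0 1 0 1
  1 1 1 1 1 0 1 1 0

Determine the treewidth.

A width-2 tree decomposition is:
Bags: B1 = {e, g, i}  B2 = {c, e, i}  B3 = {a, g, i}  B4 = {e, f, g}  B5 = {d, g, i}  B6 = {b, d, i}  B7 = {g, h, i}
Tree: B1–B2, B1–B3, B1–B4, B3–B5, B5–B6, B3–B7
Each bag holds 3 vertices, so the decomposition has width 2, which upper-bounds the treewidth. For the lower bound, the 3 vertices {e, f, g} are pairwise adjacent, and any tree decomposition puts a clique entirely inside one bag — forcing width ≥ 2. Combining the bounds, tw(G) = 2.

2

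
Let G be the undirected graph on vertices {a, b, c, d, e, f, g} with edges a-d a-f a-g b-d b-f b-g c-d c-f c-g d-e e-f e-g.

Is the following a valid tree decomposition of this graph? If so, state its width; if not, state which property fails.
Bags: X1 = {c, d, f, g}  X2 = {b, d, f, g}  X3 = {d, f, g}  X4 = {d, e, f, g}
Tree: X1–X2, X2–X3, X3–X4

No — vertex a appears in no bag.

A tree decomposition must satisfy three properties: every vertex lies in some bag; for every edge, both endpoints lie together in some bag; and for every vertex, the bags containing it form a connected subtree. Here vertex a appears in no bag, so the decomposition is invalid.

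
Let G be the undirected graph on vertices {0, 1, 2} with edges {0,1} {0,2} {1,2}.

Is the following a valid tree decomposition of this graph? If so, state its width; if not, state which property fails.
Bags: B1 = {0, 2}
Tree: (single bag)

A tree decomposition must satisfy three properties: every vertex lies in some bag; for every edge, both endpoints lie together in some bag; and for every vertex, the bags containing it form a connected subtree. Here vertex 1 appears in no bag, so the decomposition is invalid.

No — vertex 1 appears in no bag.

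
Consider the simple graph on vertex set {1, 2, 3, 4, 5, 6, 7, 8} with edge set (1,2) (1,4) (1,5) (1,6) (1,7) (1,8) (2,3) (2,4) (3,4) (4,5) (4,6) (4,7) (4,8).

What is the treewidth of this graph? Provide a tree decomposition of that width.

Treewidth 2.
One such decomposition:
Bags: B1 = {1, 4, 6}  B2 = {1, 4, 7}  B3 = {1, 4, 8}  B4 = {1, 2, 4}  B5 = {2, 3, 4}  B6 = {1, 4, 5}
Tree: B1–B2, B1–B3, B1–B4, B4–B5, B1–B6

Each bag holds 3 vertices, so the decomposition has width 2, which upper-bounds the treewidth. For the lower bound, the 3 vertices {1, 2, 4} are pairwise adjacent, and any tree decomposition puts a clique entirely inside one bag — forcing width ≥ 2. Therefore the treewidth is 2.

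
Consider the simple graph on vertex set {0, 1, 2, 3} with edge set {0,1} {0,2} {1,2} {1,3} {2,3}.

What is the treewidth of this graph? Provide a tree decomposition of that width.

Each bag holds 3 vertices, so the decomposition has width 2, which upper-bounds the treewidth. On the other hand G contains the 3-clique {0, 1, 2}. A clique must lie in a single bag of any decomposition, so no decomposition can have width below 2. The upper and lower bounds meet at 2, so that is the treewidth.

Treewidth 2.
Bags: B1 = {1, 2, 3}  B2 = {0, 1, 2}
Tree: B1–B2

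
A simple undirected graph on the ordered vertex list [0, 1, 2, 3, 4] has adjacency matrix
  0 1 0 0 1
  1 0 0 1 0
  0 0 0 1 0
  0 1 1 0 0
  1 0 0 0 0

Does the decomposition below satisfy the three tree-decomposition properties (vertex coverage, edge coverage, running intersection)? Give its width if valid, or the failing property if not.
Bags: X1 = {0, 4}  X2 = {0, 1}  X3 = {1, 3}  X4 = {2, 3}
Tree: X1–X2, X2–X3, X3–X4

Checking the three conditions: (i) the bags cover all of {0, 1, 2, 3, 4}; (ii) for each edge, some bag contains both endpoints; (iii) the bags containing any fixed vertex form a subtree. All hold, so the decomposition is valid with width 2 − 1 = 1.

Yes; width 1.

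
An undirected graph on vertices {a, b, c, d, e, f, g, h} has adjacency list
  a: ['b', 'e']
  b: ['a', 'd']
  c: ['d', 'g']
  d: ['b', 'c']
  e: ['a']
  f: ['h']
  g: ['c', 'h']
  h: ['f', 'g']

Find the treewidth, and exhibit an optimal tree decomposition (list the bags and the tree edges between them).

Every bag has size at most 2, so the width is 2 − 1 = 1 and tw(G) ≤ 1. Since G has at least one edge (e.g. f–h), it is not an edgeless graph, so tw(G) ≥ 1. Combining the bounds, tw(G) = 1.

Treewidth 1.
Bags: B1 = {f, h}  B2 = {g, h}  B3 = {c, g}  B4 = {c, d}  B5 = {b, d}  B6 = {a, b}  B7 = {a, e}
Tree: B1–B2, B2–B3, B3–B4, B4–B5, B5–B6, B6–B7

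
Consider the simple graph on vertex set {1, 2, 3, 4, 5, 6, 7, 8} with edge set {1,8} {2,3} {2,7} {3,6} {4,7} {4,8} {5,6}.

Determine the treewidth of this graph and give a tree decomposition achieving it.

The largest bag has 2 vertices, giving width 1; this decomposition certifies tw(G) ≤ 1. Since G has at least one edge (e.g. 5–6), it is not an edgeless graph, so tw(G) ≥ 1. Hence tw(G) = 1 exactly.

Treewidth 1.
Bags: B1 = {5, 6}  B2 = {3, 6}  B3 = {2, 3}  B4 = {2, 7}  B5 = {4, 7}  B6 = {4, 8}  B7 = {1, 8}
Tree: B1–B2, B2–B3, B3–B4, B4–B5, B5–B6, B6–B7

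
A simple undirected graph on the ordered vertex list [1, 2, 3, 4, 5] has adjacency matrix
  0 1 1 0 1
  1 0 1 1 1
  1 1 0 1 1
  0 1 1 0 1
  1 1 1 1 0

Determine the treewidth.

A width-3 tree decomposition is:
Bags: B1 = {2, 3, 4, 5}  B2 = {1, 2, 3, 5}
Tree: B1–B2
The largest bag has 4 vertices, giving width 3; this decomposition certifies tw(G) ≤ 3. On the other hand G contains the 4-clique {1, 2, 3, 5}. A clique must lie in a single bag of any decomposition, so no decomposition can have width below 3. The upper and lower bounds meet at 3, so that is the treewidth.

3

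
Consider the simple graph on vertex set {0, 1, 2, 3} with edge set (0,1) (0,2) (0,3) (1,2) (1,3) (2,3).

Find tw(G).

3

A width-3 tree decomposition is:
Bags: B1 = {0, 1, 2, 3}
Tree: (single bag)
A single bag containing all 4 vertices is trivially a valid decomposition of width 3. On the other hand G contains the 4-clique {0, 1, 2, 3}. A clique must lie in a single bag of any decomposition, so no decomposition can have width below 3. The upper and lower bounds meet at 3, so that is the treewidth.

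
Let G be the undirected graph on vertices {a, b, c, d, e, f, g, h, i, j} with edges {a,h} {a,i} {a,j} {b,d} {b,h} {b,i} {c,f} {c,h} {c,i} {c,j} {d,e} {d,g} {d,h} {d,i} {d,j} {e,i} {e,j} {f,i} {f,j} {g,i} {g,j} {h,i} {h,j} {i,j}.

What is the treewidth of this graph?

3

A width-3 tree decomposition is:
Bags: B1 = {d, h, i, j}  B2 = {d, e, i, j}  B3 = {a, h, i, j}  B4 = {c, h, i, j}  B5 = {c, f, i, j}  B6 = {d, g, i, j}  B7 = {b, d, h, i}
Tree: B1–B2, B1–B3, B1–B4, B4–B5, B1–B6, B1–B7
The largest bag has 4 vertices, giving width 3; this decomposition certifies tw(G) ≤ 3. For the lower bound, the 4 vertices {d, g, i, j} are pairwise adjacent, and any tree decomposition puts a clique entirely inside one bag — forcing width ≥ 3. Therefore the treewidth is 3.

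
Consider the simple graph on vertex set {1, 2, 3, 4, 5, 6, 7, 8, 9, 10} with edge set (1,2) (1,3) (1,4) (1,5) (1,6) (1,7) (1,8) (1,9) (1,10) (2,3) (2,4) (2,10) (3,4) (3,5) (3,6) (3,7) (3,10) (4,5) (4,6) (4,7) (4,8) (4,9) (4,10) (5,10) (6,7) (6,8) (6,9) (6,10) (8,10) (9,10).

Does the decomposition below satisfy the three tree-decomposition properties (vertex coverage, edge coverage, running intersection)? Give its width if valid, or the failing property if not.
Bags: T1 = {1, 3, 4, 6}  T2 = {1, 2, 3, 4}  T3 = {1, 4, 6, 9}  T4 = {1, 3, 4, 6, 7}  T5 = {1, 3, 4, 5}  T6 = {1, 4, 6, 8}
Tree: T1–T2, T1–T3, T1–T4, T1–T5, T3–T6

No — vertex 10 appears in no bag.

A tree decomposition must satisfy three properties: every vertex lies in some bag; for every edge, both endpoints lie together in some bag; and for every vertex, the bags containing it form a connected subtree. Here vertex 10 appears in no bag, so the decomposition is invalid.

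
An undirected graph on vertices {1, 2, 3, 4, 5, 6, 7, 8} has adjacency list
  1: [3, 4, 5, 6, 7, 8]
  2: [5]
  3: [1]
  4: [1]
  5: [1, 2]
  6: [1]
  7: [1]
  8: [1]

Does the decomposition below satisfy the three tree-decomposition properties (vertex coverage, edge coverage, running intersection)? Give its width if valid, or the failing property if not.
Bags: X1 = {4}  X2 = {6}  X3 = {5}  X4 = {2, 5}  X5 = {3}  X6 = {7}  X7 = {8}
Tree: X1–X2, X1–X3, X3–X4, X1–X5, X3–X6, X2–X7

No — vertex 1 appears in no bag.

A tree decomposition must satisfy three properties: every vertex lies in some bag; for every edge, both endpoints lie together in some bag; and for every vertex, the bags containing it form a connected subtree. Here vertex 1 appears in no bag, so the decomposition is invalid.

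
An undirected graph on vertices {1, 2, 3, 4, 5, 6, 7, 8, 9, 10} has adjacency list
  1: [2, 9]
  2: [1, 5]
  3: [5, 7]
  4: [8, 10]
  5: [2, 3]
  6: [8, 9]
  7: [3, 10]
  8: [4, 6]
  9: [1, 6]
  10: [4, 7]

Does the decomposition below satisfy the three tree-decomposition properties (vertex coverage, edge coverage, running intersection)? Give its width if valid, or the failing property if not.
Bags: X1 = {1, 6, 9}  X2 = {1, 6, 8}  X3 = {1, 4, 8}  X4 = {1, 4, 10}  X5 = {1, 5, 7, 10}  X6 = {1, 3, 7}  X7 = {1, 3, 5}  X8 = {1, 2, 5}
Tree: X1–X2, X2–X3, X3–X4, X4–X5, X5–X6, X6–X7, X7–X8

A tree decomposition must satisfy three properties: every vertex lies in some bag; for every edge, both endpoints lie together in some bag; and for every vertex, the bags containing it form a connected subtree. Here bags containing vertex 5 are not connected in the tree, so the decomposition is invalid.

No — bags containing vertex 5 are not connected in the tree.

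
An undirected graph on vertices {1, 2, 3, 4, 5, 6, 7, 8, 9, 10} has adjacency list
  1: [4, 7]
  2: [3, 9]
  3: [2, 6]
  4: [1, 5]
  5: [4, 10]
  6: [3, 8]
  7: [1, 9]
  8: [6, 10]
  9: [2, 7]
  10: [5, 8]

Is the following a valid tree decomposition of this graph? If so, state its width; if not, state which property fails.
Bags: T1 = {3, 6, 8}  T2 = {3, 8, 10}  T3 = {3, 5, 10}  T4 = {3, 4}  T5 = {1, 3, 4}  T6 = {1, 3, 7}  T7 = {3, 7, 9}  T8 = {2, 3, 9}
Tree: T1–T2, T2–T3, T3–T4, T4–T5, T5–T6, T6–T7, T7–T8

No — edge (5,4) lies in no bag.

A tree decomposition must satisfy three properties: every vertex lies in some bag; for every edge, both endpoints lie together in some bag; and for every vertex, the bags containing it form a connected subtree. Here edge (5,4) lies in no bag, so the decomposition is invalid.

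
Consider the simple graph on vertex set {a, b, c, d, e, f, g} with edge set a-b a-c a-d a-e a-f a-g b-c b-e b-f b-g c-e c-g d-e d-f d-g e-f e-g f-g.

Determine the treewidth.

4

A width-4 tree decomposition is:
Bags: B1 = {a, b, e, f, g}  B2 = {a, d, e, f, g}  B3 = {a, b, c, e, g}
Tree: B1–B2, B1–B3
The largest bag has 5 vertices, giving width 4; this decomposition certifies tw(G) ≤ 4. Conversely, {a, b, c, e, g} is a clique of size 5, and the vertices of any clique must share a bag in every tree decomposition; so some bag has ≥ 5 vertices and tw(G) ≥ 4. Therefore the treewidth is 4.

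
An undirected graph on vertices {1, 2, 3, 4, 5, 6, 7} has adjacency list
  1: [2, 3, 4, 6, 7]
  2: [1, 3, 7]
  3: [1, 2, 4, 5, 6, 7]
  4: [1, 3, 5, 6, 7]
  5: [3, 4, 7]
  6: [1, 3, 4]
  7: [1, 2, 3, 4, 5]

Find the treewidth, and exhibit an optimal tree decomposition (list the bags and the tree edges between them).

Treewidth 3.
One such decomposition:
Bags: B1 = {3, 4, 5, 7}  B2 = {1, 3, 4, 7}  B3 = {1, 3, 4, 6}  B4 = {1, 2, 3, 7}
Tree: B1–B2, B2–B3, B2–B4

Every bag has size at most 4, so the width is 4 − 1 = 3 and tw(G) ≤ 3. Conversely, {1, 2, 3, 7} is a clique of size 4, and the vertices of any clique must share a bag in every tree decomposition; so some bag has ≥ 4 vertices and tw(G) ≥ 3. The upper and lower bounds meet at 3, so that is the treewidth.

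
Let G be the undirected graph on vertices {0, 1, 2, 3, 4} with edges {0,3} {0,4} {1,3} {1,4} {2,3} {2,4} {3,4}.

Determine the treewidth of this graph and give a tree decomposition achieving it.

Treewidth 2.
Bags: B1 = {1, 3, 4}  B2 = {2, 3, 4}  B3 = {0, 3, 4}
Tree: B1–B2, B2–B3

Each bag holds 3 vertices, so the decomposition has width 2, which upper-bounds the treewidth. On the other hand G contains the 3-clique {0, 3, 4}. A clique must lie in a single bag of any decomposition, so no decomposition can have width below 2. The upper and lower bounds meet at 2, so that is the treewidth.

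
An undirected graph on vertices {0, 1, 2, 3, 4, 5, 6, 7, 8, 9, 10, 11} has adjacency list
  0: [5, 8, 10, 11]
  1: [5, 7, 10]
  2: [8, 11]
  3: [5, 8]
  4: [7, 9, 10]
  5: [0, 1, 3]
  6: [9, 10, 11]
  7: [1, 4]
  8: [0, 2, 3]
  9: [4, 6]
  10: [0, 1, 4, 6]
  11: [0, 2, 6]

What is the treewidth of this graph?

3

A width-3 tree decomposition is:
Bags: B1 = {2, 3, 8, 11}  B2 = {0, 3, 8, 11}  B3 = {0, 3, 5, 11}  B4 = {0, 5, 6, 11}  B5 = {0, 5, 6, 10}  B6 = {1, 5, 6, 10}  B7 = {1, 6, 9, 10}  B8 = {1, 4, 9, 10}  B9 = {1, 4, 7, 9}
Tree: B1–B2, B2–B3, B3–B4, B4–B5, B5–B6, B6–B7, B7–B8, B8–B9
The largest bag has 4 vertices, giving width 3; this decomposition certifies tw(G) ≤ 3. For the lower bound: the 4 vertex sets {2,3,8}, {11}, {0}, {1,5,6,10} are disjoint, each induces a connected subgraph, and every pair is joined by at least one edge of G. Contracting each set to a single vertex therefore yields K_{4} as a minor, and since treewidth is minor-monotone, tw(G) ≥ tw(K_{4}) = 3. Therefore the treewidth is 3.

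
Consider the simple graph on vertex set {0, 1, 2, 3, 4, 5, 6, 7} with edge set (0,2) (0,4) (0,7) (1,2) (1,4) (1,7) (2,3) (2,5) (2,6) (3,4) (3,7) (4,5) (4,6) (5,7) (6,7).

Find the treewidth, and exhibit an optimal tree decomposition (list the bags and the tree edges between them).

Every bag has size at most 4, so the width is 4 − 1 = 3 and tw(G) ≤ 3. For the lower bound: the 4 vertex sets {0,7}, {2,3}, {4}, {6} are disjoint, each induces a connected subgraph, and every pair is joined by at least one edge of G. Contracting each set to a single vertex therefore yields K_{4} as a minor, and since treewidth is minor-monotone, tw(G) ≥ tw(K_{4}) = 3. Combining the bounds, tw(G) = 3.

Treewidth 3.
One optimal decomposition is:
Bags: B1 = {0, 2, 4, 7}  B2 = {2, 3, 4, 7}  B3 = {2, 4, 6, 7}  B4 = {2, 4, 5, 7}  B5 = {1, 2, 4, 7}
Tree: B1–B2, B2–B3, B3–B4, B4–B5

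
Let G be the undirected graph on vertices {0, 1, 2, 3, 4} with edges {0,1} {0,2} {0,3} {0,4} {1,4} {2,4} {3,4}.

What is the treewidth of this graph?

2

A width-2 tree decomposition is:
Bags: B1 = {0, 1, 4}  B2 = {0, 3, 4}  B3 = {0, 2, 4}
Tree: B1–B2, B2–B3
The largest bag has 3 vertices, giving width 2; this decomposition certifies tw(G) ≤ 2. For the lower bound, the 3 vertices {0, 1, 4} are pairwise adjacent, and any tree decomposition puts a clique entirely inside one bag — forcing width ≥ 2. Therefore the treewidth is 2.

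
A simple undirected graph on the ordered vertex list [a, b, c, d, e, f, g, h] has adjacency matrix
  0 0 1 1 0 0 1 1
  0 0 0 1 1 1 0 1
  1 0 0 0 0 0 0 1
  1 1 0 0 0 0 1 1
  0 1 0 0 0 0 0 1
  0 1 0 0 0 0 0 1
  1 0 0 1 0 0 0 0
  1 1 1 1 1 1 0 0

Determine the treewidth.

A width-2 tree decomposition is:
Bags: B1 = {a, d, h}  B2 = {a, d, g}  B3 = {a, c, h}  B4 = {b, d, h}  B5 = {b, e, h}  B6 = {b, f, h}
Tree: B1–B2, B1–B3, B1–B4, B4–B5, B5–B6
The largest bag has 3 vertices, giving width 2; this decomposition certifies tw(G) ≤ 2. On the other hand G contains the 3-clique {a, d, g}. A clique must lie in a single bag of any decomposition, so no decomposition can have width below 2. Combining the bounds, tw(G) = 2.

2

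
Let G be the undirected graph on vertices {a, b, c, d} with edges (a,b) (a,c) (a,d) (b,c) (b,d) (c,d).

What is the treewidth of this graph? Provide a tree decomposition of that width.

Treewidth 3.
One optimal decomposition is:
Bags: B1 = {a, b, c, d}
Tree: (single bag)

A single bag containing all 4 vertices is trivially a valid decomposition of width 3. Conversely, {a, b, c, d} is a clique of size 4, and the vertices of any clique must share a bag in every tree decomposition; so some bag has ≥ 4 vertices and tw(G) ≥ 3. Therefore the treewidth is 3.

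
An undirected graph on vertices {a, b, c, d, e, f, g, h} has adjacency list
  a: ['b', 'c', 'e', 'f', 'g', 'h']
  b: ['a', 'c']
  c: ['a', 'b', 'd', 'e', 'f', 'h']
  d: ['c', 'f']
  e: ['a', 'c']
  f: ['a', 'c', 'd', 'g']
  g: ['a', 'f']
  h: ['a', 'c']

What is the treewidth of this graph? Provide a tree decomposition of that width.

Treewidth 2.
One optimal decomposition is:
Bags: B1 = {c, d, f}  B2 = {a, c, f}  B3 = {a, c, h}  B4 = {a, f, g}  B5 = {a, c, e}  B6 = {a, b, c}
Tree: B1–B2, B2–B3, B2–B4, B2–B5, B5–B6

Each bag holds 3 vertices, so the decomposition has width 2, which upper-bounds the treewidth. For the lower bound, the 3 vertices {a, f, g} are pairwise adjacent, and any tree decomposition puts a clique entirely inside one bag — forcing width ≥ 2. Hence tw(G) = 2 exactly.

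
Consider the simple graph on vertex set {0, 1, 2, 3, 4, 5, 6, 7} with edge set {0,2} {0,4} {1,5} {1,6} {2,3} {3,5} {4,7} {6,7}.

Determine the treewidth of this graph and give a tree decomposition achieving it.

Every bag has size at most 3, so the width is 3 − 1 = 2 and tw(G) ≤ 2. The edges 6–1–5–3–2–0–4–7–6 form a cycle, so G is not a tree and its treewidth is at least 2. Therefore the treewidth is 2.

Treewidth 2.
Bags: B1 = {1, 5, 6}  B2 = {3, 5, 6}  B3 = {2, 3, 6}  B4 = {0, 2, 6}  B5 = {0, 4, 6}  B6 = {4, 6, 7}
Tree: B1–B2, B2–B3, B3–B4, B4–B5, B5–B6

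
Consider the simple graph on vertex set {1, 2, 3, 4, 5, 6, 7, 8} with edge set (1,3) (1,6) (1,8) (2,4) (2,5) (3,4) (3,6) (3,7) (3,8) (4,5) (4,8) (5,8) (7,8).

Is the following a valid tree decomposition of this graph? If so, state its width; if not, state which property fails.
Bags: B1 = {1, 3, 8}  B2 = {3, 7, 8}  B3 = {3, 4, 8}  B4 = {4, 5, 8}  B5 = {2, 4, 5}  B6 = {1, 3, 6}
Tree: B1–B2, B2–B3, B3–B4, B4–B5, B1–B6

Every vertex of G appears in some bag (union = {1, 2, 3, 4, 5, 6, 7, 8}); every edge is covered by a bag; and for each vertex v the set of bags containing v is connected in the bag tree. The decomposition is therefore valid. The largest bag has 3 vertices, so the width is 2.

Yes; width 2.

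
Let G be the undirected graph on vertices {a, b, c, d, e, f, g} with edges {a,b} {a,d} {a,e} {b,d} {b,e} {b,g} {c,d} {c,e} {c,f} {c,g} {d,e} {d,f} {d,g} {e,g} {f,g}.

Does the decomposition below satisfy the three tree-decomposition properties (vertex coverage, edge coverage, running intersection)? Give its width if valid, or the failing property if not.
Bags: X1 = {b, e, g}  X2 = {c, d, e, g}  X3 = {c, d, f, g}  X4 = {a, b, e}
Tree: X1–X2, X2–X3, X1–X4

No — edge (d,b) lies in no bag.

A tree decomposition must satisfy three properties: every vertex lies in some bag; for every edge, both endpoints lie together in some bag; and for every vertex, the bags containing it form a connected subtree. Here edge (d,b) lies in no bag, so the decomposition is invalid.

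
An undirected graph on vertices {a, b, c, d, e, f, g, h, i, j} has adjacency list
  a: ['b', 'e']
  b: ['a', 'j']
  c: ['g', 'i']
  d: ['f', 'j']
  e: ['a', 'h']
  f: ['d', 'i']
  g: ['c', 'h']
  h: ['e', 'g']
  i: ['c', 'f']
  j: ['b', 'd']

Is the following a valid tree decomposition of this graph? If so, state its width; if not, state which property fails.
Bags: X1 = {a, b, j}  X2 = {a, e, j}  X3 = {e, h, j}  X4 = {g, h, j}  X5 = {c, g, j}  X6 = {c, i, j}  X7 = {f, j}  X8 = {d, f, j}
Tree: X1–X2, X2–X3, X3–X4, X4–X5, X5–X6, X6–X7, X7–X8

No — edge (i,f) lies in no bag.

A tree decomposition must satisfy three properties: every vertex lies in some bag; for every edge, both endpoints lie together in some bag; and for every vertex, the bags containing it form a connected subtree. Here edge (i,f) lies in no bag, so the decomposition is invalid.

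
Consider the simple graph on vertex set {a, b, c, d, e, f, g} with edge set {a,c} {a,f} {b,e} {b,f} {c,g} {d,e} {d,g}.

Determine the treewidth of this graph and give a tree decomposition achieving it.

Treewidth 2.
One optimal decomposition is:
Bags: B1 = {a, c, g}  B2 = {a, f, g}  B3 = {b, f, g}  B4 = {b, e, g}  B5 = {d, e, g}
Tree: B1–B2, B2–B3, B3–B4, B4–B5

The largest bag has 3 vertices, giving width 2; this decomposition certifies tw(G) ≤ 2. The edges g–c–a–f–b–e–d–g form a cycle, so G is not a tree and its treewidth is at least 2. The upper and lower bounds meet at 2, so that is the treewidth.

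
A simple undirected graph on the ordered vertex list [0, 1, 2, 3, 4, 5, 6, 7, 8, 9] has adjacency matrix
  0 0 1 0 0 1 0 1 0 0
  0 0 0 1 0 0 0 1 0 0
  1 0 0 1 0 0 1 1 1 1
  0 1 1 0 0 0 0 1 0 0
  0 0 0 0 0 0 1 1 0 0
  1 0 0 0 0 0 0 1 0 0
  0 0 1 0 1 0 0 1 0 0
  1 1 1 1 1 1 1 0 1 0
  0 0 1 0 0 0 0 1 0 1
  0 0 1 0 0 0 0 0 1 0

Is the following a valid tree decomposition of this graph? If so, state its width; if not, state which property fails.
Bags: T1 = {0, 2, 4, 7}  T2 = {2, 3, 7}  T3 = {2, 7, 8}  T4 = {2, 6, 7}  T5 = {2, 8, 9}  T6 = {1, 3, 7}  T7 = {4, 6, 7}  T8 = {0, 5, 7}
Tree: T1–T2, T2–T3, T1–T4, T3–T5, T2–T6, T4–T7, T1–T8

No — bags containing vertex 4 are not connected in the tree.

A tree decomposition must satisfy three properties: every vertex lies in some bag; for every edge, both endpoints lie together in some bag; and for every vertex, the bags containing it form a connected subtree. Here bags containing vertex 4 are not connected in the tree, so the decomposition is invalid.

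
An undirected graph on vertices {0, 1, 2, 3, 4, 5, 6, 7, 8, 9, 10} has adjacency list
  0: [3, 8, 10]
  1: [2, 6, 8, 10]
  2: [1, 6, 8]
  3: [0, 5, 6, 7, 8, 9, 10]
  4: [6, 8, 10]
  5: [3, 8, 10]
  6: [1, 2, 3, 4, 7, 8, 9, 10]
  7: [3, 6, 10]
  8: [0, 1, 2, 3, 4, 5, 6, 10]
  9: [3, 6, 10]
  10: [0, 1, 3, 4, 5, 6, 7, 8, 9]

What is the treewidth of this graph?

3

A width-3 tree decomposition is:
Bags: B1 = {1, 6, 8, 10}  B2 = {3, 6, 8, 10}  B3 = {4, 6, 8, 10}  B4 = {1, 2, 6, 8}  B5 = {3, 5, 8, 10}  B6 = {3, 6, 7, 10}  B7 = {3, 6, 9, 10}  B8 = {0, 3, 8, 10}
Tree: B1–B2, B2–B3, B1–B4, B2–B5, B2–B6, B6–B7, B5–B8
Every bag has size at most 4, so the width is 4 − 1 = 3 and tw(G) ≤ 3. On the other hand G contains the 4-clique {1, 2, 6, 8}. A clique must lie in a single bag of any decomposition, so no decomposition can have width below 3. Combining the bounds, tw(G) = 3.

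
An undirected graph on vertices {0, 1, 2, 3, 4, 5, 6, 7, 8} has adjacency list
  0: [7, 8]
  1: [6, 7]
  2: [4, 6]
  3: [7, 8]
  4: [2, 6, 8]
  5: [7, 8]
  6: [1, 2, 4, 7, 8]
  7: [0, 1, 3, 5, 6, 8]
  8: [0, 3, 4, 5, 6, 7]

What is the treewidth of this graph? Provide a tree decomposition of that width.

Treewidth 2.
Bags: B1 = {0, 7, 8}  B2 = {5, 7, 8}  B3 = {6, 7, 8}  B4 = {4, 6, 8}  B5 = {2, 4, 6}  B6 = {1, 6, 7}  B7 = {3, 7, 8}
Tree: B1–B2, B2–B3, B3–B4, B4–B5, B3–B6, B3–B7

The largest bag has 3 vertices, giving width 2; this decomposition certifies tw(G) ≤ 2. On the other hand G contains the 3-clique {2, 4, 6}. A clique must lie in a single bag of any decomposition, so no decomposition can have width below 2. Hence tw(G) = 2 exactly.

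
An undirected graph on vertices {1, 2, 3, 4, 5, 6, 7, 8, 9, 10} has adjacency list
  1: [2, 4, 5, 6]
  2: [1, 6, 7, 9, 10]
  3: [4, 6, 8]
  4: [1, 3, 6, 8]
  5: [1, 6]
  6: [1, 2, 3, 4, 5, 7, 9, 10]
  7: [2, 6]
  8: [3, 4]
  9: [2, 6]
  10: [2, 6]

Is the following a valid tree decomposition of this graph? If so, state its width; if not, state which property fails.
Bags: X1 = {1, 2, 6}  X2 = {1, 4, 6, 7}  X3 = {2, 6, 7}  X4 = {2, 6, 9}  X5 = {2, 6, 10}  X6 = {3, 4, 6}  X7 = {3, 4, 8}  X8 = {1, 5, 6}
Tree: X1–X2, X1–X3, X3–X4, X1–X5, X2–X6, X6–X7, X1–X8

A tree decomposition must satisfy three properties: every vertex lies in some bag; for every edge, both endpoints lie together in some bag; and for every vertex, the bags containing it form a connected subtree. Here bags containing vertex 7 are not connected in the tree, so the decomposition is invalid.

No — bags containing vertex 7 are not connected in the tree.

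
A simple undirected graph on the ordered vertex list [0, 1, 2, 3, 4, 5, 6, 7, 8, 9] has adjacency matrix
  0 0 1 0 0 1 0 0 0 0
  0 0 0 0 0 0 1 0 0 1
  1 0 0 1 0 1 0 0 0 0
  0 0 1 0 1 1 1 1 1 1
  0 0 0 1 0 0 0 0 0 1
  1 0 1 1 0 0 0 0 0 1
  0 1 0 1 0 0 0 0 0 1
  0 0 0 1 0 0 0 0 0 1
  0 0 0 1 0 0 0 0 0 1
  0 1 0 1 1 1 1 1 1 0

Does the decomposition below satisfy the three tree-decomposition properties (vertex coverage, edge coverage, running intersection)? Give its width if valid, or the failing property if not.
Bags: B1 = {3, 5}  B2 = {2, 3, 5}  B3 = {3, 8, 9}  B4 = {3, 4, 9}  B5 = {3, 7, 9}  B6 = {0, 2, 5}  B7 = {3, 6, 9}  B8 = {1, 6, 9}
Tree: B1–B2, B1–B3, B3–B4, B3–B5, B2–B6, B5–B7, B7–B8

A tree decomposition must satisfy three properties: every vertex lies in some bag; for every edge, both endpoints lie together in some bag; and for every vertex, the bags containing it form a connected subtree. Here edge (9,5) lies in no bag, so the decomposition is invalid.

No — edge (9,5) lies in no bag.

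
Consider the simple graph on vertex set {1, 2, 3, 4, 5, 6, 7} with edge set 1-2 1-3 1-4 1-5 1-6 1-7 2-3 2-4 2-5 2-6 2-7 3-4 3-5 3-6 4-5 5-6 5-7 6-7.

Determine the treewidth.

A width-4 tree decomposition is:
Bags: B1 = {1, 2, 3, 4, 5}  B2 = {1, 2, 3, 5, 6}  B3 = {1, 2, 5, 6, 7}
Tree: B1–B2, B2–B3
Each bag holds 5 vertices, so the decomposition has width 4, which upper-bounds the treewidth. For the lower bound, the 5 vertices {1, 2, 3, 4, 5} are pairwise adjacent, and any tree decomposition puts a clique entirely inside one bag — forcing width ≥ 4. The upper and lower bounds meet at 4, so that is the treewidth.

4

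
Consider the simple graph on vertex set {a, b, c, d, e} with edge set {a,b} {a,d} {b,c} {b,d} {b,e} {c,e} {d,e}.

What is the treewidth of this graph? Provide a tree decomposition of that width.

The largest bag has 3 vertices, giving width 2; this decomposition certifies tw(G) ≤ 2. Conversely, {b, d, e} is a clique of size 3, and the vertices of any clique must share a bag in every tree decomposition; so some bag has ≥ 3 vertices and tw(G) ≥ 2. Combining the bounds, tw(G) = 2.

Treewidth 2.
One optimal decomposition is:
Bags: B1 = {b, c, e}  B2 = {b, d, e}  B3 = {a, b, d}
Tree: B1–B2, B2–B3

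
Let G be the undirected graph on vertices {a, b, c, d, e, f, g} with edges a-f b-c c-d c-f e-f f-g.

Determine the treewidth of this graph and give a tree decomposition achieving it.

Treewidth 1.
One optimal decomposition is:
Bags: B1 = {c, f}  B2 = {f, g}  B3 = {b, c}  B4 = {e, f}  B5 = {a, f}  B6 = {c, d}
Tree: B1–B2, B1–B3, B2–B4, B1–B5, B1–B6

The largest bag has 2 vertices, giving width 1; this decomposition certifies tw(G) ≤ 1. Any graph with an edge has treewidth ≥ 1, and G has the edge f–c. Therefore the treewidth is 1.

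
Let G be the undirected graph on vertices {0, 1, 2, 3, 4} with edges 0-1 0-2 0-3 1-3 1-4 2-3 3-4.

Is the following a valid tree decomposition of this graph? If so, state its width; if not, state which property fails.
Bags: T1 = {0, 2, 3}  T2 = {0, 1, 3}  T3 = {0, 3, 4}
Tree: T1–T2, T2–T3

A tree decomposition must satisfy three properties: every vertex lies in some bag; for every edge, both endpoints lie together in some bag; and for every vertex, the bags containing it form a connected subtree. Here edge (1,4) lies in no bag, so the decomposition is invalid.

No — edge (1,4) lies in no bag.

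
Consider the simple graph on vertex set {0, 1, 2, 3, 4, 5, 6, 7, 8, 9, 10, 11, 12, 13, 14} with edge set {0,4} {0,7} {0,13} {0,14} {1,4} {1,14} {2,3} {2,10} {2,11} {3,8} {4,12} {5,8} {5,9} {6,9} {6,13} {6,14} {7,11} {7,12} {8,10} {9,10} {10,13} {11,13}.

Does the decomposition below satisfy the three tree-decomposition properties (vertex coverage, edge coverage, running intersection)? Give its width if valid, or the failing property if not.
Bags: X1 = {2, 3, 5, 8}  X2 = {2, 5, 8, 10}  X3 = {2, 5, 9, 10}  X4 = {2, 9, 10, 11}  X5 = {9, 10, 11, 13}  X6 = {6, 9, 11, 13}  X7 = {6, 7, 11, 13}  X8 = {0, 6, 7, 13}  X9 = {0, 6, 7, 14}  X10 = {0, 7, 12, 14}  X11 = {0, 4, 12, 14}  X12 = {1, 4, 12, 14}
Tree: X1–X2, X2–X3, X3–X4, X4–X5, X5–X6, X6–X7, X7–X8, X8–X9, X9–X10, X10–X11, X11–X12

Yes; width 3.

Every vertex of G appears in some bag (union = {0, 1, 2, 3, 4, 5, 6, 7, 8, 9, 10, 11, 12, 13, 14}); every edge is covered by a bag; and for each vertex v the set of bags containing v is connected in the bag tree. The decomposition is therefore valid. The largest bag has 4 vertices, so the width is 3.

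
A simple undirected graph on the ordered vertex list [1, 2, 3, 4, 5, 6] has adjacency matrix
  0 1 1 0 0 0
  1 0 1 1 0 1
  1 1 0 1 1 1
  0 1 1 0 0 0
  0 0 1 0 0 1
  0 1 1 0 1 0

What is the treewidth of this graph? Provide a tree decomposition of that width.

The largest bag has 3 vertices, giving width 2; this decomposition certifies tw(G) ≤ 2. For the lower bound, the 3 vertices {1, 2, 3} are pairwise adjacent, and any tree decomposition puts a clique entirely inside one bag — forcing width ≥ 2. Hence tw(G) = 2 exactly.

Treewidth 2.
Bags: B1 = {1, 2, 3}  B2 = {2, 3, 4}  B3 = {2, 3, 6}  B4 = {3, 5, 6}
Tree: B1–B2, B2–B3, B3–B4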